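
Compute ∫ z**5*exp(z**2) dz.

(z**4 - 2*z**2 + 2)*exp(z**2)/2 + C

Let u = z², du = 2z dz; rewrite as (1/2)∫ u^2·exp(1u) du.
Now integrate by parts 2 times.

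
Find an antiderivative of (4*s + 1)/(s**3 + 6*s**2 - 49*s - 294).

29*log(s - 7)/182 + 23*log(s + 6)/13 - 27*log(s + 7)/14 + C

Factor the denominator: (s - 7)*(s + 6)*(s + 7).
Partial-fraction decomposition: -27/(14*(s + 7)) + 23/(13*(s + 6)) + 29/(182*(s - 7)).
Integrate each term: A/(s−a) contributes A·log|s−a|.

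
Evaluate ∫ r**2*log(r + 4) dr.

r**3*log(r + 4)/3 - r**3/9 + 2*r**2/3 - 16*r/3 + 64*log(r + 4)/3 + C

Use integration by parts with u = log(r + 4), dv = r**2 dr.
Then du = 1/(r + 4) dr and v = r**3/3.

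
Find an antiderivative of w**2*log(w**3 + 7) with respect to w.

Let u = w**3 + 7, so du = (3*w**2) dw.
The integral becomes (1/3)·∫ log(u) du; integrate by parts with u′=log(u), dv′=du.

w**3*log(w**3 + 7)/3 - w**3/3 + 7*log(w**3 + 7)/3 + C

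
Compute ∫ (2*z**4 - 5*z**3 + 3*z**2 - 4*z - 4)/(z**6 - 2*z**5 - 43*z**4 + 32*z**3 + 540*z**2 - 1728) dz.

199*log(z - 6)/810 - 55*log(z - 4)/392 - log(z - 2)/150 + 174599*log(z + 3)/99225 - 223*log(z + 4)/120 + 332/(315*z + 945) + C

Factor the denominator: (z - 6)*(z - 4)*(z - 2)*(z + 3)**2*(z + 4).
Partial-fraction decomposition: -223/(120*(z + 4)) + 174599/(99225*(z + 3)) - 332/(315*(z + 3)**2) - 1/(150*(z - 2)) - 55/(392*(z - 4)) + 199/(810*(z - 6)).
Integrate each term; A/(z−a) gives A·log|z−a|; A/(z−a)² gives −A/(z−a).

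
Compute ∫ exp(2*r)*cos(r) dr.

Let I denote the integral. Integrate by parts with u = cos(r), dv = exp(2*r) dr, so v = exp(2*r)/2: I = exp(2*r)*cos(r)/2 + (1/2)·∫ exp(2*r)*sin(r) dr.
Apply parts again with u = sin(r), dv = exp(2*r) dr: ∫ exp(2*r)*sin(r) dr = exp(2*r)*sin(r)/2 − (1/2)·I. Substituting back brings back I: I = exp(2*r)*sin(r)/4 + exp(2*r)*cos(r)/2 − (1/4)·I.
Solving for I: (1 + 1/4)·I equals the remaining terms, so I = (4/5)·(exp(2*r)*sin(r)/4 + exp(2*r)*cos(r)/2).

exp(2*r)*sin(r)/5 + 2*exp(2*r)*cos(r)/5 + C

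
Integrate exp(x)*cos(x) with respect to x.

Let I denote the integral. Integrate by parts with u = cos(x), dv = exp(x) dx, so v = exp(x): I = exp(x)*cos(x) + ∫ exp(x)*sin(x) dx.
Apply parts again with u = sin(x), dv = exp(x) dx: ∫ exp(x)*sin(x) dx = exp(x)*sin(x) − I. Substituting back brings back I: I = exp(x)*sin(x) + exp(x)*cos(x) − I.
Solving for I: (1 + 1)·I equals the remaining terms, so I = (1/2)·(exp(x)*sin(x) + exp(x)*cos(x)).

exp(x)*sin(x)/2 + exp(x)*cos(x)/2 + C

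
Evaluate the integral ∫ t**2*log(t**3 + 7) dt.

Let u = t**3 + 7, so du = (3*t**2) dt.
The integral becomes (1/3)·∫ log(u) du; integrate by parts with u′=log(u), dv′=du.

t**3*log(t**3 + 7)/3 - t**3/3 + 7*log(t**3 + 7)/3 + C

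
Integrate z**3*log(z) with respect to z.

Use integration by parts with u = log(z), dv = z**3 dz.
Then du = 1/z dz and v = z**4/4.

z**4*log(z)/4 - z**4/16 + C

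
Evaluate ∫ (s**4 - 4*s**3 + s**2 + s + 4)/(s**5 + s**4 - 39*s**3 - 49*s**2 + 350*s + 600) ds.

Factor the denominator: (s - 5)*(s - 4)*(s + 2)*(s + 3)*(s + 5).
Partial-fraction decomposition: 383/(180*(s + 5)) - 199/(112*(s + 3)) + 3/(7*(s + 2)) - 4/(63*(s - 4)) + 159/(560*(s - 5)).
Integrate each term: A/(s−a) contributes A·log|s−a|.

159*log(s - 5)/560 - 4*log(s - 4)/63 + 3*log(s + 2)/7 - 199*log(s + 3)/112 + 383*log(s + 5)/180 + C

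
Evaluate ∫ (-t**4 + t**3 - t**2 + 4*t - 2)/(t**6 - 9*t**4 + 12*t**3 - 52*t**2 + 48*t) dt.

-log(t)/24 - 53*log(t - 3)/546 - log(t - 1)/50 + 177*log(t + 4)/1400 + 21*log(t**2 + 4)/1300 - 119*atan(t/2)/1300 + C

Factor the denominator: t*(t - 3)*(t - 1)*(t + 4)*(t**2 + 4).
Partial-fraction decomposition: 7*(3*t - 17)/(650*(t**2 + 4)) + 177/(1400*(t + 4)) - 1/(50*(t - 1)) - 53/(546*(t - 3)) - 1/(24*t).
Integrate each term; A/(t−a) gives A·log|t−a|; the (Bt+D)/(t²+p²) term gives a log and an atan.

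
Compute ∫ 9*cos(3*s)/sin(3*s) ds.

3*log(sin(3*s)) + C

Let u = sin(3*s), so du = (3*cos(3*s)) ds.
Rewriting, the integral becomes 3·∫ 1/u du = 3·log(u).
Substituting back, u = sin(3*s).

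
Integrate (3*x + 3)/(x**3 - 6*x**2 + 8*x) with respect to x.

Factor the denominator: x*(x - 4)*(x - 2).
Partial-fraction decomposition: -9/(4*(x - 2)) + 15/(8*(x - 4)) + 3/(8*x).
Integrate each term: A/(x−a) contributes A·log|x−a|.

3*log(x)/8 + 15*log(x - 4)/8 - 9*log(x - 2)/4 + C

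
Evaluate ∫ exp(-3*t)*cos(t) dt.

exp(-3*t)*sin(t)/10 - 3*exp(-3*t)*cos(t)/10 + C

Let I denote the integral. Integrate by parts with u = cos(t), dv = exp(-3*t) dt, so v = -exp(-3*t)/3: I = -exp(-3*t)*cos(t)/3 − (1/3)·∫ exp(-3*t)*sin(t) dt.
Apply parts again with u = sin(t), dv = exp(-3*t) dt: ∫ exp(-3*t)*sin(t) dt = -exp(-3*t)*sin(t)/3 + (1/3)·I. Substituting back brings back I: I = exp(-3*t)*sin(t)/9 - exp(-3*t)*cos(t)/3 − (1/9)·I.
Solving for I: (1 + 1/9)·I equals the remaining terms, so I = (9/10)·(exp(-3*t)*sin(t)/9 - exp(-3*t)*cos(t)/3).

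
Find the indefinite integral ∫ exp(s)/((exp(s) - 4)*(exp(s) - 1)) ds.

Let u = e^s, du = e^s ds.
The integral becomes ∫ du/((u-1)(u-4)); decompose into partial fractions.

log(exp(s) - 4)/3 - log(exp(s) - 1)/3 + C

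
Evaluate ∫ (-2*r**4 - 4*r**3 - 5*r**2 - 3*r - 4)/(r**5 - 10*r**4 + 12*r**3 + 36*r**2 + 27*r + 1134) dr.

Factor the denominator: (r - 7)*(r - 6)*(r + 3)*(r**2 + 9).
Partial-fraction decomposition: 11*(97*r - 423)/(7830*(r**2 + 9)) - 47/(810*(r + 3)) + 3658/(405*(r - 6)) - 1611/(145*(r - 7)).
Integrate each term; A/(r−a) gives A·log|r−a|; the (Br+D)/(r²+p²) term gives a log and an atan.

-1611*log(r - 7)/145 + 3658*log(r - 6)/405 - 47*log(r + 3)/810 + 1067*log(r**2 + 9)/15660 - 517*atan(r/3)/2610 + C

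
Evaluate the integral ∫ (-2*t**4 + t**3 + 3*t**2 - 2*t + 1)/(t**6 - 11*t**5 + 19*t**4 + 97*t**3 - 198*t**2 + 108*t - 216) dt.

-31825*log(t - 6)/1774224 - 3*log(t - 2)/80 + 31*log(t + 3)/810 + 47*log(t**2 + 1)/5476 + 23*atan(t)/2738 + 2279/(1332*t - 7992) + C

Factor the denominator: (t - 6)**2*(t - 2)*(t + 3)*(t**2 + 1).
Partial-fraction decomposition: (47*t + 23)/(2738*(t**2 + 1)) + 31/(810*(t + 3)) - 3/(80*(t - 2)) - 31825/(1774224*(t - 6)) - 2279/(1332*(t - 6)**2).
Integrate each term; A/(t−a) gives A·log|t−a|; the (Bt+D)/(t²+p²) term gives a log and an atan.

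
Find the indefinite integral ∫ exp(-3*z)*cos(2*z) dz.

Let I denote the integral. Integrate by parts with u = cos(2*z), dv = exp(-3*z) dz, so v = -exp(-3*z)/3: I = -exp(-3*z)*cos(2*z)/3 − (2/3)·∫ exp(-3*z)*sin(2*z) dz.
Apply parts again with u = sin(2*z), dv = exp(-3*z) dz: ∫ exp(-3*z)*sin(2*z) dz = -exp(-3*z)*sin(2*z)/3 + (2/3)·I. Substituting back brings back I: I = 2*exp(-3*z)*sin(2*z)/9 - exp(-3*z)*cos(2*z)/3 − (4/9)·I.
Solving for I: (1 + 4/9)·I equals the remaining terms, so I = (9/13)·(2*exp(-3*z)*sin(2*z)/9 - exp(-3*z)*cos(2*z)/3).

2*exp(-3*z)*sin(2*z)/13 - 3*exp(-3*z)*cos(2*z)/13 + C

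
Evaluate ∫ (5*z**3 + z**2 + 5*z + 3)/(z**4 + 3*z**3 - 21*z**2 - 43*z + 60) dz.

Factor the denominator: (z - 4)*(z - 1)*(z + 3)*(z + 5).
Partial-fraction decomposition: 311/(54*(z + 5)) - 69/(28*(z + 3)) - 7/(36*(z - 1)) + 359/(189*(z - 4)).
Integrate each term: A/(z−a) contributes A·log|z−a|.

359*log(z - 4)/189 - 7*log(z - 1)/36 - 69*log(z + 3)/28 + 311*log(z + 5)/54 + C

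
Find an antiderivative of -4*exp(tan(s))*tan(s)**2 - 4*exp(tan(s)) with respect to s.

-4*exp(tan(s)) + C

Let u = tan(s), so du = (tan(s)**2 + 1) ds.
Rewriting, the integral becomes -4·∫ e^u du = -4·e^u.
Substituting back, u = tan(s).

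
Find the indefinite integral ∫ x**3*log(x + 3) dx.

Use integration by parts with u = log(x + 3), dv = x**3 dx.
Then du = 1/(x + 3) dx and v = x**4/4.

x**4*log(x + 3)/4 - x**4/16 + x**3/4 - 9*x**2/8 + 27*x/4 - 81*log(x + 3)/4 + C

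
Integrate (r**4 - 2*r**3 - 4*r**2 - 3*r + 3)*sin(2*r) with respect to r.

Use integration by parts with u = r**4 - 2*r**3 - 4*r**2 - 3*r + 3, dv = sin(2*r) dr, so v = -cos(2*r)/2.
Apply parts 4 times (tabular method): alternate signs, differentiate u down to 0, integrate dv up.

-r**4*cos(2*r)/2 + r**3*sin(2*r) + r**3*cos(2*r) - 3*r**2*sin(2*r)/2 + 7*r**2*cos(2*r)/2 - 7*r*sin(2*r)/2 - 13*cos(2*r)/4 + C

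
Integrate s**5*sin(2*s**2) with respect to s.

Let u = s², du = 2s ds; rewrite as (1/2)∫ u^2·sin(2u) du.
Now integrate by parts 2 times.

-s**4*cos(2*s**2)/4 + s**2*sin(2*s**2)/4 + cos(2*s**2)/8 + C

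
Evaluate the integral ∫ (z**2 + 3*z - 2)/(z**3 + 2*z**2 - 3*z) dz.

2*log(z)/3 + log(z - 1)/2 - log(z + 3)/6 + C

Factor the denominator: z*(z - 1)*(z + 3).
Partial-fraction decomposition: -1/(6*(z + 3)) + 1/(2*(z - 1)) + 2/(3*z).
Integrate each term: A/(z−a) contributes A·log|z−a|.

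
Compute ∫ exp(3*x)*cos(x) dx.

exp(3*x)*sin(x)/10 + 3*exp(3*x)*cos(x)/10 + C

Let I denote the integral. Integrate by parts with u = cos(x), dv = exp(3*x) dx, so v = exp(3*x)/3: I = exp(3*x)*cos(x)/3 + (1/3)·∫ exp(3*x)*sin(x) dx.
Apply parts again with u = sin(x), dv = exp(3*x) dx: ∫ exp(3*x)*sin(x) dx = exp(3*x)*sin(x)/3 − (1/3)·I. Substituting back brings back I: I = exp(3*x)*sin(x)/9 + exp(3*x)*cos(x)/3 − (1/9)·I.
Solving for I: (1 + 1/9)·I equals the remaining terms, so I = (9/10)·(exp(3*x)*sin(x)/9 + exp(3*x)*cos(x)/3).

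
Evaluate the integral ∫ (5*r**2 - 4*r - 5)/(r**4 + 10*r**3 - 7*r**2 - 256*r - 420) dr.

Factor the denominator: (r - 5)*(r + 2)*(r + 6)*(r + 7).
Partial-fraction decomposition: -67/(15*(r + 7)) + 199/(44*(r + 6)) - 23/(140*(r + 2)) + 25/(231*(r - 5)).
Integrate each term: A/(r−a) contributes A·log|r−a|.

25*log(r - 5)/231 - 23*log(r + 2)/140 + 199*log(r + 6)/44 - 67*log(r + 7)/15 + C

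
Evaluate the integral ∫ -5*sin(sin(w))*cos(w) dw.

5*cos(sin(w)) + C

Let u = sin(w), so du = (cos(w)) dw.
Rewriting, the integral becomes -5·∫ sin(u) du = -5·-cos(u).
Substituting back, u = sin(w).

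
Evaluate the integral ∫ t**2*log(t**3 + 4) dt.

Let u = t**3 + 4, so du = (3*t**2) dt.
The integral becomes (1/3)·∫ log(u) du; integrate by parts with u′=log(u), dv′=du.

t**3*log(t**3 + 4)/3 - t**3/3 + 4*log(t**3 + 4)/3 + C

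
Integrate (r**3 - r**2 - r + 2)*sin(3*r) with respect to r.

-r**3*cos(3*r)/3 + r**2*sin(3*r)/3 + r**2*cos(3*r)/3 - 2*r*sin(3*r)/9 + 5*r*cos(3*r)/9 - 5*sin(3*r)/27 - 20*cos(3*r)/27 + C

Use integration by parts with u = r**3 - r**2 - r + 2, dv = sin(3*r) dr, so v = -cos(3*r)/3.
Apply parts 3 times (tabular method): alternate signs, differentiate u down to 0, integrate dv up.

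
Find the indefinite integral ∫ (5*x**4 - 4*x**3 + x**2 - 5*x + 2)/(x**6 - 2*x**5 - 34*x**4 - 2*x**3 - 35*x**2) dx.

Factor the denominator: x**2*(x - 7)*(x + 5)*(x**2 + 1).
Partial-fraction decomposition: -(24*x - 107)/(650*(x**2 + 1)) - 3677/(7800*(x + 5)) + 10649/(29400*(x - 7)) + 179/(1225*x) - 2/(35*x**2).
Integrate each term; A/(x−a) gives A·log|x−a|; the (Bx+D)/(x²+p²) term gives a log and an atan.

179*log(x)/1225 + 10649*log(x - 7)/29400 - 3677*log(x + 5)/7800 - 6*log(x**2 + 1)/325 + 107*atan(x)/650 + 2/(35*x) + C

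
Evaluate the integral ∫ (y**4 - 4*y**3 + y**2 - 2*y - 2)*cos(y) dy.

Use integration by parts with u = y**4 - 4*y**3 + y**2 - 2*y - 2, dv = cos(y) dy, so v = sin(y).
Apply parts 4 times (tabular method): alternate signs, differentiate u down to 0, integrate dv up.

y**4*sin(y) - 4*y**3*sin(y) + 4*y**3*cos(y) - 11*y**2*sin(y) - 12*y**2*cos(y) + 22*y*sin(y) - 22*y*cos(y) + 20*sin(y) + 22*cos(y) + C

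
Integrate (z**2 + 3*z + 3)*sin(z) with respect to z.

Use integration by parts with u = z**2 + 3*z + 3, dv = sin(z) dz, so v = -cos(z).
Apply parts 2 times (tabular method): alternate signs, differentiate u down to 0, integrate dv up.

-z**2*cos(z) + 2*z*sin(z) - 3*z*cos(z) + 3*sin(z) - cos(z) + C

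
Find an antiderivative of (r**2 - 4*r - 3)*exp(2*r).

Use integration by parts with u = r**2 - 4*r - 3, dv = exp(2*r) dr, so v = exp(2*r)/2.
Apply parts 2 times (tabular method): alternate signs, differentiate u down to 0, integrate dv up.

(2*r**2 - 10*r - 1)*exp(2*r)/4 + C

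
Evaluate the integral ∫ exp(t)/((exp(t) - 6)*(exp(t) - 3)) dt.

Let u = e^t, du = e^t dt.
The integral becomes ∫ du/((u-6)(u-3)); decompose into partial fractions.

log(exp(t) - 6)/3 - log(exp(t) - 3)/3 + C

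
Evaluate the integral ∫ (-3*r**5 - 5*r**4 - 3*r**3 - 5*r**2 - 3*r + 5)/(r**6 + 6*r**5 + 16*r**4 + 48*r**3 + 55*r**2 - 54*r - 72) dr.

Factor the denominator: (r - 1)*(r + 1)*(r + 2)*(r + 4)*(r**2 + 9).
Partial-fraction decomposition: -(2349*r - 11471)/(3250*(r**2 + 9)) - 1921/(750*(r + 4)) + 31/(78*(r + 2)) - 1/(15*(r + 1)) - 7/(150*(r - 1)).
Integrate each term; A/(r−a) gives A·log|r−a|; the (Br+D)/(r²+p²) term gives a log and an atan.

-7*log(r - 1)/150 - log(r + 1)/15 + 31*log(r + 2)/78 - 1921*log(r + 4)/750 - 2349*log(r**2 + 9)/6500 + 11471*atan(r/3)/9750 + C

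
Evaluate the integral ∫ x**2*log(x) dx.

Use integration by parts with u = log(x), dv = x**2 dx.
Then du = 1/x dx and v = x**3/3.

x**3*log(x)/3 - x**3/9 + C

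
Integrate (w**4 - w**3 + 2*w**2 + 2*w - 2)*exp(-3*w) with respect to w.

Use integration by parts with u = w**4 - w**3 + 2*w**2 + 2*w - 2, dv = exp(-3*w) dw, so v = -exp(-3*w)/3.
Apply parts 4 times (tabular method): alternate signs, differentiate u down to 0, integrate dv up.

(-27*w**4 - 9*w**3 - 63*w**2 - 96*w + 22)*exp(-3*w)/81 + C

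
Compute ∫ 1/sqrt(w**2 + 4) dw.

log(w + sqrt(w**2 + 4)) + C

Substitute w = 2·tan(θ), so dw = 2·sec(θ)^2 dθ and the radical becomes sqrt(w**2 + 4) = 2·sec(θ) by the Pythagorean identity.
Integrate the resulting trig expression in θ, then back-substitute tan(θ) = w/2, sec(θ) = sqrt(w**2 + 4)/2 (absorbing any constant into C).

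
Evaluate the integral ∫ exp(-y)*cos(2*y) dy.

Let I denote the integral. Integrate by parts with u = cos(2*y), dv = exp(-y) dy, so v = -exp(-y): I = -exp(-y)*cos(2*y) − 2·∫ exp(-y)*sin(2*y) dy.
Apply parts again with u = sin(2*y), dv = exp(-y) dy: ∫ exp(-y)*sin(2*y) dy = -exp(-y)*sin(2*y) + 2·I. Substituting back brings back I: I = 2*exp(-y)*sin(2*y) - exp(-y)*cos(2*y) − 4·I.
Solving for I: (1 + 4)·I equals the remaining terms, so I = (1/5)·(2*exp(-y)*sin(2*y) - exp(-y)*cos(2*y)).

2*exp(-y)*sin(2*y)/5 - exp(-y)*cos(2*y)/5 + C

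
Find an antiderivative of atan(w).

w*atan(w) - log(w**2 + 1)/2 + C

Use integration by parts with u = arctan(w), dv = dw.
Then du = 1/(w**2 + 1) dw.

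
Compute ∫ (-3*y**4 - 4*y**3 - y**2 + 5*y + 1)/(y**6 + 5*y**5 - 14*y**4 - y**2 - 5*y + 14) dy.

Factor the denominator: (y - 2)*(y - 1)*(y + 1)*(y + 7)*(y**2 + 1).
Partial-fraction decomposition: (13*y - 6)/(50*(y**2 + 1)) + 2957/(10800*(y + 7)) - 1/(18*(y + 1)) + 1/(16*(y - 1)) - 73/(135*(y - 2)).
Integrate each term; A/(y−a) gives A·log|y−a|; the (By+D)/(y²+p²) term gives a log and an atan.

-73*log(y - 2)/135 + log(y - 1)/16 - log(y + 1)/18 + 2957*log(y + 7)/10800 + 13*log(y**2 + 1)/100 - 3*atan(y)/25 + C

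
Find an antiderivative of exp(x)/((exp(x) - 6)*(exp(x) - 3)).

Let u = e^x, du = e^x dx.
The integral becomes ∫ du/((u-3)(u-6)); decompose into partial fractions.

log(exp(x) - 6)/3 - log(exp(x) - 3)/3 + C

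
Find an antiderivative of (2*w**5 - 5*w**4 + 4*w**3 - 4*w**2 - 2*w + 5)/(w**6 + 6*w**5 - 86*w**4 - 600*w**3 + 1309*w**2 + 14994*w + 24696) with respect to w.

Factor the denominator: (w - 7)**2*(w + 3)*(w + 4)*(w + 6)*(w + 7).
Partial-fraction decomposition: 2948/(147*(w + 7)) - 1771/(78*(w + 6)) + 3635/(726*(w + 4)) - 64/(75*(w + 3)) + 957976/(1926925*(w - 7)) + 438/(385*(w - 7)**2).
Integrate each term; A/(w−a) gives A·log|w−a|; A/(w−a)² gives −A/(w−a).

957976*log(w - 7)/1926925 - 64*log(w + 3)/75 + 3635*log(w + 4)/726 - 1771*log(w + 6)/78 + 2948*log(w + 7)/147 - 438/(385*w - 2695) + C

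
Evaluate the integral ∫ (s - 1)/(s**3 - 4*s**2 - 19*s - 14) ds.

Factor the denominator: (s - 7)*(s + 1)*(s + 2).
Partial-fraction decomposition: -1/(3*(s + 2)) + 1/(4*(s + 1)) + 1/(12*(s - 7)).
Integrate each term: A/(s−a) contributes A·log|s−a|.

log(s - 7)/12 + log(s + 1)/4 - log(s + 2)/3 + C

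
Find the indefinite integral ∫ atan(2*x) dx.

x*atan(2*x) - log(4*x**2 + 1)/4 + C

Use integration by parts with u = arctan(2*x), dv = dx.
Then du = 2/(4*x**2 + 1) dx.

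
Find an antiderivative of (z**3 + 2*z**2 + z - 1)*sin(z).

-z**3*cos(z) + 3*z**2*sin(z) - 2*z**2*cos(z) + 4*z*sin(z) + 5*z*cos(z) - 5*sin(z) + 5*cos(z) + C

Use integration by parts with u = z**3 + 2*z**2 + z - 1, dv = sin(z) dz, so v = -cos(z).
Apply parts 3 times (tabular method): alternate signs, differentiate u down to 0, integrate dv up.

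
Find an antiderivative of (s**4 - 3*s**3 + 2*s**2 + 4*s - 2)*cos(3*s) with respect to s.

Use integration by parts with u = s**4 - 3*s**3 + 2*s**2 + 4*s - 2, dv = cos(3*s) ds, so v = sin(3*s)/3.
Apply parts 4 times (tabular method): alternate signs, differentiate u down to 0, integrate dv up.

s**4*sin(3*s)/3 - s**3*sin(3*s) + 4*s**3*cos(3*s)/9 + 2*s**2*sin(3*s)/9 - s**2*cos(3*s) + 2*s*sin(3*s) + 4*s*cos(3*s)/27 - 58*sin(3*s)/81 + 2*cos(3*s)/3 + C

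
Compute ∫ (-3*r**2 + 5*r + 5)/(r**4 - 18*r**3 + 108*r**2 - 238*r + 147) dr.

Factor the denominator: (r - 7)**2*(r - 3)*(r - 1).
Partial-fraction decomposition: -7/(72*(r - 1)) - 7/(32*(r - 3)) + 91/(288*(r - 7)) - 107/(24*(r - 7)**2).
Integrate each term; A/(r−a) gives A·log|r−a|; A/(r−a)² gives −A/(r−a).

91*log(r - 7)/288 - 7*log(r - 3)/32 - 7*log(r - 1)/72 + 107/(24*r - 168) + C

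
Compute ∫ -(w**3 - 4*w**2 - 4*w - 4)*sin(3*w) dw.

Use integration by parts with u = w**3 - 4*w**2 - 4*w - 4, dv = -sin(3*w) dw, so v = cos(3*w)/3.
Apply parts 3 times (tabular method): alternate signs, differentiate u down to 0, integrate dv up.

w**3*cos(3*w)/3 - w**2*sin(3*w)/3 - 4*w**2*cos(3*w)/3 + 8*w*sin(3*w)/9 - 14*w*cos(3*w)/9 + 14*sin(3*w)/27 - 28*cos(3*w)/27 + C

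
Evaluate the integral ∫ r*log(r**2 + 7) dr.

Let u = r**2 + 7, so du = (2*r) dr.
The integral becomes (1/2)·∫ log(u) du; integrate by parts with u′=log(u), dv′=du.

r**2*log(r**2 + 7)/2 - r**2/2 + 7*log(r**2 + 7)/2 + C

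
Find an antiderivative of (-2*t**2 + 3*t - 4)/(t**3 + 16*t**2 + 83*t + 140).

Factor the denominator: (t + 4)*(t + 5)*(t + 7).
Partial-fraction decomposition: -41/(2*(t + 7)) + 69/(2*(t + 5)) - 16/(t + 4).
Integrate each term: A/(t−a) contributes A·log|t−a|.

-16*log(t + 4) + 69*log(t + 5)/2 - 41*log(t + 7)/2 + C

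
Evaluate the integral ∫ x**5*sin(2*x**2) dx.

-x**4*cos(2*x**2)/4 + x**2*sin(2*x**2)/4 + cos(2*x**2)/8 + C

Let u = x², du = 2x dx; rewrite as (1/2)∫ u^2·sin(2u) du.
Now integrate by parts 2 times.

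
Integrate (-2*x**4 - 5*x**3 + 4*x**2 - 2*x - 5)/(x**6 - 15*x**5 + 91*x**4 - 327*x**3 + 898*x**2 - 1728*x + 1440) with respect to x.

Factor the denominator: (x - 5)*(x - 4)**2*(x - 2)*(x**2 + 9).
Partial-fraction decomposition: -(1267*x - 3032)/(10625*(x**2 + 9)) + 5/(12*(x - 2)) + 43129/(2500*(x - 4)) + 781/(50*(x - 4)**2) - 895/(51*(x - 5)).
Integrate each term; A/(x−a) gives A·log|x−a|; the (Bx+D)/(x²+p²) term gives a log and an atan.

-895*log(x - 5)/51 + 43129*log(x - 4)/2500 + 5*log(x - 2)/12 - 1267*log(x**2 + 9)/21250 + 3032*atan(x/3)/31875 - 781/(50*x - 200) + C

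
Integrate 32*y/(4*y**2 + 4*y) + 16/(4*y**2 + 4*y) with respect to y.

Let u = 4*y**2 + 4*y, so du = (8*y + 4) dy.
Rewriting, the integral becomes 4·∫ 1/u du = 4·log(u).
Substituting back, u = 4*y**2 + 4*y.

4*log(4*y**2 + 4*y) + C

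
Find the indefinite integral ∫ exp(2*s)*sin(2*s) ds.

Let I denote the integral. Integrate by parts with u = sin(2*s), dv = exp(2*s) ds, so v = exp(2*s)/2: I = exp(2*s)*sin(2*s)/2 − ∫ exp(2*s)*cos(2*s) ds.
Apply parts again with u = cos(2*s), dv = exp(2*s) ds: ∫ exp(2*s)*cos(2*s) ds = exp(2*s)*cos(2*s)/2 + I. Substituting back brings back I: I = exp(2*s)*sin(2*s)/2 - exp(2*s)*cos(2*s)/2 − I.
Solving for I: (1 + 1)·I equals the remaining terms, so I = (1/2)·(exp(2*s)*sin(2*s)/2 - exp(2*s)*cos(2*s)/2).

exp(2*s)*sin(2*s)/4 - exp(2*s)*cos(2*s)/4 + C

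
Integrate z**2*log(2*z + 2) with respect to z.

Use integration by parts with u = log(2*z + 2), dv = z**2 dz.
Then du = 2/(2*z + 2) dz and v = z**3/3.

z**3*log(2*z + 2)/3 - z**3/9 + z**2/6 - z/3 + log(z + 1)/3 + C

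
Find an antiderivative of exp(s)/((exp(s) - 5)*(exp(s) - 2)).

log(exp(s) - 5)/3 - log(exp(s) - 2)/3 + C

Let u = e^s, du = e^s ds.
The integral becomes ∫ du/((u-5)(u-2)); decompose into partial fractions.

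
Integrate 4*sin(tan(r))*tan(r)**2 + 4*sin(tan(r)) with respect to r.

Let u = tan(r), so du = (tan(r)**2 + 1) dr.
Rewriting, the integral becomes 4·∫ sin(u) du = 4·-cos(u).
Substituting back, u = tan(r).

-4*cos(tan(r)) + C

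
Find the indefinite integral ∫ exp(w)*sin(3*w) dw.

Let I denote the integral. Integrate by parts with u = sin(3*w), dv = exp(w) dw, so v = exp(w): I = exp(w)*sin(3*w) − 3·∫ exp(w)*cos(3*w) dw.
Apply parts again with u = cos(3*w), dv = exp(w) dw: ∫ exp(w)*cos(3*w) dw = exp(w)*cos(3*w) + 3·I. Substituting back brings back I: I = exp(w)*sin(3*w) - 3*exp(w)*cos(3*w) − 9·I.
Solving for I: (1 + 9)·I equals the remaining terms, so I = (1/10)·(exp(w)*sin(3*w) - 3*exp(w)*cos(3*w)).

exp(w)*sin(3*w)/10 - 3*exp(w)*cos(3*w)/10 + C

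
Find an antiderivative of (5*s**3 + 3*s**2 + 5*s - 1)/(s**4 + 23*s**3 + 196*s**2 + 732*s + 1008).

-293*log(s + 4)/12 - 2021*log(s + 6)/4 + 1604*log(s + 7)/3 - 1003/(2*s + 12) + C

Factor the denominator: (s + 4)*(s + 6)**2*(s + 7).
Partial-fraction decomposition: 1604/(3*(s + 7)) - 2021/(4*(s + 6)) + 1003/(2*(s + 6)**2) - 293/(12*(s + 4)).
Integrate each term; A/(s−a) gives A·log|s−a|; A/(s−a)² gives −A/(s−a).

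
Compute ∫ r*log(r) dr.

Use integration by parts with u = log(r), dv = r dr.
Then du = 1/r dr and v = r**2/2.

r**2*log(r)/2 - r**2/4 + C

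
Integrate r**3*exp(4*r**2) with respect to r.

(4*r**2 - 1)*exp(4*r**2)/32 + C

Let u = r², du = 2r dr; rewrite as (1/2)∫ u^1·exp(4u) du.
Now integrate by parts 1 time.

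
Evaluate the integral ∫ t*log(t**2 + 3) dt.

t**2*log(t**2 + 3)/2 - t**2/2 + 3*log(t**2 + 3)/2 + C

Let u = t**2 + 3, so du = (2*t) dt.
The integral becomes (1/2)·∫ log(u) du; integrate by parts with u′=log(u), dv′=du.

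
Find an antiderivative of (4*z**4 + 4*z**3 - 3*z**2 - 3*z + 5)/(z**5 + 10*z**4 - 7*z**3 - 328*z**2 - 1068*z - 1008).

5927*log(z - 6)/9360 - 31*log(z + 2)/80 + 203*log(z + 3)/36 - 737*log(z + 4)/60 + 8111*log(z + 7)/780 + C

Factor the denominator: (z - 6)*(z + 2)*(z + 3)*(z + 4)*(z + 7).
Partial-fraction decomposition: 8111/(780*(z + 7)) - 737/(60*(z + 4)) + 203/(36*(z + 3)) - 31/(80*(z + 2)) + 5927/(9360*(z - 6)).
Integrate each term: A/(z−a) contributes A·log|z−a|.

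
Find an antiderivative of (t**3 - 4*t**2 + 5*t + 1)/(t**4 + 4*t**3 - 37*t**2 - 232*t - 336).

Factor the denominator: (t - 7)*(t + 3)*(t + 4)**2.
Partial-fraction decomposition: -829/(121*(t + 4)) - 147/(11*(t + 4)**2) + 77/(10*(t + 3)) + 183/(1210*(t - 7)).
Integrate each term; A/(t−a) gives A·log|t−a|; A/(t−a)² gives −A/(t−a).

183*log(t - 7)/1210 + 77*log(t + 3)/10 - 829*log(t + 4)/121 + 147/(11*t + 44) + C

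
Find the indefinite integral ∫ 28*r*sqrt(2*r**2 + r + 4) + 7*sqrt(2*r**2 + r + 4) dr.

Let u = 2*r**2 + r + 4, so du = (4*r + 1) dr.
Rewriting, the integral becomes 7·∫ √u du = 7·(2/3)u^(3/2).
Substituting back, u = 2*r**2 + r + 4.

14*(2*r**2 + r + 4)**(3/2)/3 + C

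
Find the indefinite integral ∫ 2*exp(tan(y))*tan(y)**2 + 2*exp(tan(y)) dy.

Let u = tan(y), so du = (tan(y)**2 + 1) dy.
Rewriting, the integral becomes 2·∫ e^u du = 2·e^u.
Substituting back, u = tan(y).

2*exp(tan(y)) + C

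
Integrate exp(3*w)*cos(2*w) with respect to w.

2*exp(3*w)*sin(2*w)/13 + 3*exp(3*w)*cos(2*w)/13 + C

Let I denote the integral. Integrate by parts with u = cos(2*w), dv = exp(3*w) dw, so v = exp(3*w)/3: I = exp(3*w)*cos(2*w)/3 + (2/3)·∫ exp(3*w)*sin(2*w) dw.
Apply parts again with u = sin(2*w), dv = exp(3*w) dw: ∫ exp(3*w)*sin(2*w) dw = exp(3*w)*sin(2*w)/3 − (2/3)·I. Substituting back brings back I: I = 2*exp(3*w)*sin(2*w)/9 + exp(3*w)*cos(2*w)/3 − (4/9)·I.
Solving for I: (1 + 4/9)·I equals the remaining terms, so I = (9/13)·(2*exp(3*w)*sin(2*w)/9 + exp(3*w)*cos(2*w)/3).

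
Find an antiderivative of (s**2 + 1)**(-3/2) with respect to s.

s/sqrt(s**2 + 1) + C

Substitute s = tan(θ), so ds = sec(θ)^2 dθ and the radical becomes sqrt(s**2 + 1) = sec(θ) by the Pythagorean identity.
Integrate the resulting trig expression in θ, then back-substitute tan(θ) = s, sec(θ) = sqrt(s**2 + 1) (absorbing any constant into C).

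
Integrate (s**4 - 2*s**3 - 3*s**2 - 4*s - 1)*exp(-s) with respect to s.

Use integration by parts with u = s**4 - 2*s**3 - 3*s**2 - 4*s - 1, dv = exp(-s) ds, so v = -exp(-s).
Apply parts 4 times (tabular method): alternate signs, differentiate u down to 0, integrate dv up.

(-s**4 - 2*s**3 - 3*s**2 - 2*s - 1)*exp(-s) + C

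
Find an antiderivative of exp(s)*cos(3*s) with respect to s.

Let I denote the integral. Integrate by parts with u = cos(3*s), dv = exp(s) ds, so v = exp(s): I = exp(s)*cos(3*s) + 3·∫ exp(s)*sin(3*s) ds.
Apply parts again with u = sin(3*s), dv = exp(s) ds: ∫ exp(s)*sin(3*s) ds = exp(s)*sin(3*s) − 3·I. Substituting back brings back I: I = 3*exp(s)*sin(3*s) + exp(s)*cos(3*s) − 9·I.
Solving for I: (1 + 9)·I equals the remaining terms, so I = (1/10)·(3*exp(s)*sin(3*s) + exp(s)*cos(3*s)).

3*exp(s)*sin(3*s)/10 + exp(s)*cos(3*s)/10 + C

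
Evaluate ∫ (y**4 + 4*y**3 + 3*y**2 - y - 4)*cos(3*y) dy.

Use integration by parts with u = y**4 + 4*y**3 + 3*y**2 - y - 4, dv = cos(3*y) dy, so v = sin(3*y)/3.
Apply parts 4 times (tabular method): alternate signs, differentiate u down to 0, integrate dv up.

y**4*sin(3*y)/3 + 4*y**3*sin(3*y)/3 + 4*y**3*cos(3*y)/9 + 5*y**2*sin(3*y)/9 + 4*y**2*cos(3*y)/3 - 11*y*sin(3*y)/9 + 10*y*cos(3*y)/27 - 118*sin(3*y)/81 - 11*cos(3*y)/27 + C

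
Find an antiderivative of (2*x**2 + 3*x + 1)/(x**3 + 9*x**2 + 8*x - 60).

15*log(x - 2)/56 - 36*log(x + 5)/7 + 55*log(x + 6)/8 + C

Factor the denominator: (x - 2)*(x + 5)*(x + 6).
Partial-fraction decomposition: 55/(8*(x + 6)) - 36/(7*(x + 5)) + 15/(56*(x - 2)).
Integrate each term: A/(x−a) contributes A·log|x−a|.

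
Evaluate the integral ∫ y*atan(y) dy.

y**2*atan(y)/2 - y/2 + atan(y)/2 + C

Use integration by parts with u = arctan(y), dv = y dy.
Then du = 1/(y**2 + 1) dy.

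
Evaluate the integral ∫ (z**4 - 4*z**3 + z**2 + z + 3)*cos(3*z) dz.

z**4*sin(3*z)/3 - 4*z**3*sin(3*z)/3 + 4*z**3*cos(3*z)/9 - z**2*sin(3*z)/9 - 4*z**2*cos(3*z)/3 + 11*z*sin(3*z)/9 - 2*z*cos(3*z)/27 + 83*sin(3*z)/81 + 11*cos(3*z)/27 + C

Use integration by parts with u = z**4 - 4*z**3 + z**2 + z + 3, dv = cos(3*z) dz, so v = sin(3*z)/3.
Apply parts 4 times (tabular method): alternate signs, differentiate u down to 0, integrate dv up.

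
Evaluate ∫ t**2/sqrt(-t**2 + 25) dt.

-t*sqrt(-t**2 + 25)/2 + 25*asin(t/5)/2 + C

Substitute t = 5·sin(θ), so dt = 5·cos(θ) dθ and the radical becomes sqrt(-t**2 + 25) = 5·cos(θ) by the Pythagorean identity.
Integrate the resulting trig expression in θ, then back-substitute θ = asin(t/5), sin(θ) = t/5, cos(θ) = sqrt(-t**2 + 25)/5 (absorbing any constant into C).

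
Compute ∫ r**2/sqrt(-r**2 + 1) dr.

-r*sqrt(-r**2 + 1)/2 + asin(r)/2 + C

Substitute r = sin(θ), so dr = cos(θ) dθ and the radical becomes sqrt(-r**2 + 1) = cos(θ) by the Pythagorean identity.
Integrate the resulting trig expression in θ, then back-substitute θ = asin(r), sin(θ) = r, cos(θ) = sqrt(-r**2 + 1) (absorbing any constant into C).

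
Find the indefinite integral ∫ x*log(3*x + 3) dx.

x**2*log(3*x + 3)/2 - x**2/4 + x/2 - log(x + 1)/2 + C

Use integration by parts with u = log(3*x + 3), dv = x dx.
Then du = 3/(3*x + 3) dx and v = x**2/2.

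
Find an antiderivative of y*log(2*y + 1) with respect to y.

Use integration by parts with u = log(2*y + 1), dv = y dy.
Then du = 2/(2*y + 1) dy and v = y**2/2.

y**2*log(2*y + 1)/2 - y**2/4 + y/4 - log(2*y + 1)/8 + C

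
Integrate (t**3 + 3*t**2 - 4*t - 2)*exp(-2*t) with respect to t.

(-4*t**3 - 18*t**2 - 2*t + 7)*exp(-2*t)/8 + C

Use integration by parts with u = t**3 + 3*t**2 - 4*t - 2, dv = exp(-2*t) dt, so v = -exp(-2*t)/2.
Apply parts 3 times (tabular method): alternate signs, differentiate u down to 0, integrate dv up.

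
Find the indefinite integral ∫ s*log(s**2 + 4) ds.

s**2*log(s**2 + 4)/2 - s**2/2 + 2*log(s**2 + 4) + C

Let u = s**2 + 4, so du = (2*s) ds.
The integral becomes (1/2)·∫ log(u) du; integrate by parts with u′=log(u), dv′=du.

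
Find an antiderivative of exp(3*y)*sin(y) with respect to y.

3*exp(3*y)*sin(y)/10 - exp(3*y)*cos(y)/10 + C

Let I denote the integral. Integrate by parts with u = sin(y), dv = exp(3*y) dy, so v = exp(3*y)/3: I = exp(3*y)*sin(y)/3 − (1/3)·∫ exp(3*y)*cos(y) dy.
Apply parts again with u = cos(y), dv = exp(3*y) dy: ∫ exp(3*y)*cos(y) dy = exp(3*y)*cos(y)/3 + (1/3)·I. Substituting back brings back I: I = exp(3*y)*sin(y)/3 - exp(3*y)*cos(y)/9 − (1/9)·I.
Solving for I: (1 + 1/9)·I equals the remaining terms, so I = (9/10)·(exp(3*y)*sin(y)/3 - exp(3*y)*cos(y)/9).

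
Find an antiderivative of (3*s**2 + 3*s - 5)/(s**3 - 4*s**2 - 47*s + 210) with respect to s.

Factor the denominator: (s - 6)*(s - 5)*(s + 7).
Partial-fraction decomposition: 121/(156*(s + 7)) - 85/(12*(s - 5)) + 121/(13*(s - 6)).
Integrate each term: A/(s−a) contributes A·log|s−a|.

121*log(s - 6)/13 - 85*log(s - 5)/12 + 121*log(s + 7)/156 + C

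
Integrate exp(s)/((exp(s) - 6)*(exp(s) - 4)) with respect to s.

log(exp(s) - 6)/2 - log(exp(s) - 4)/2 + C

Let u = e^s, du = e^s ds.
The integral becomes ∫ du/((u-6)(u-4)); decompose into partial fractions.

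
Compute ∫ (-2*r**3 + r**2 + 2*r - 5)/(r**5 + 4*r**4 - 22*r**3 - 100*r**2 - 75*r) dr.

Factor the denominator: r*(r - 5)*(r + 1)*(r + 3)*(r + 5).
Partial-fraction decomposition: 13/(20*(r + 5)) - 13/(24*(r + 3)) - 1/(12*(r + 1)) - 11/(120*(r - 5)) + 1/(15*r).
Integrate each term: A/(r−a) contributes A·log|r−a|.

log(r)/15 - 11*log(r - 5)/120 - log(r + 1)/12 - 13*log(r + 3)/24 + 13*log(r + 5)/20 + C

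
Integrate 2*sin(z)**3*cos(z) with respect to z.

sin(z)**4/2 + C

Let u = sin(z), so du = (cos(z)) dz.
Rewriting, the integral becomes 2·∫ u^3 du = 2·u^4/4.
Substituting back, u = sin(z).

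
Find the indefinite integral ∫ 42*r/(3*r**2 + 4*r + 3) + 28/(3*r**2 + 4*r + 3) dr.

Let u = 3*r**2 + 4*r + 3, so du = (6*r + 4) dr.
Rewriting, the integral becomes 7·∫ 1/u du = 7·log(u).
Substituting back, u = 3*r**2 + 4*r + 3.

7*log(3*r**2 + 4*r + 3) + C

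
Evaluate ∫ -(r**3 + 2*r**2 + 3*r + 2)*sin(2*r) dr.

r**3*cos(2*r)/2 - 3*r**2*sin(2*r)/4 + r**2*cos(2*r) - r*sin(2*r) + 3*r*cos(2*r)/4 - 3*sin(2*r)/8 + cos(2*r)/2 + C

Use integration by parts with u = r**3 + 2*r**2 + 3*r + 2, dv = -sin(2*r) dr, so v = cos(2*r)/2.
Apply parts 3 times (tabular method): alternate signs, differentiate u down to 0, integrate dv up.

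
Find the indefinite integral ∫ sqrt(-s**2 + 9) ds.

Substitute s = 3·sin(θ), so ds = 3·cos(θ) dθ and the radical becomes sqrt(-s**2 + 9) = 3·cos(θ) by the Pythagorean identity.
Integrate the resulting trig expression in θ, then back-substitute θ = asin(s/3), sin(θ) = s/3, cos(θ) = sqrt(-s**2 + 9)/3 (absorbing any constant into C).

s*sqrt(-s**2 + 9)/2 + 9*asin(s/3)/2 + C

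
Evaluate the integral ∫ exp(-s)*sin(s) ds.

-exp(-s)*sin(s)/2 - exp(-s)*cos(s)/2 + C

Let I denote the integral. Integrate by parts with u = sin(s), dv = exp(-s) ds, so v = -exp(-s): I = -exp(-s)*sin(s) + ∫ exp(-s)*cos(s) ds.
Apply parts again with u = cos(s), dv = exp(-s) ds: ∫ exp(-s)*cos(s) ds = -exp(-s)*cos(s) − I. Substituting back brings back I: I = -exp(-s)*sin(s) - exp(-s)*cos(s) − I.
Solving for I: (1 + 1)·I equals the remaining terms, so I = (1/2)·(-exp(-s)*sin(s) - exp(-s)*cos(s)).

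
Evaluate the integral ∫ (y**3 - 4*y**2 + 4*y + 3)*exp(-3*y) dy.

Use integration by parts with u = y**3 - 4*y**2 + 4*y + 3, dv = exp(-3*y) dy, so v = -exp(-3*y)/3.
Apply parts 3 times (tabular method): alternate signs, differentiate u down to 0, integrate dv up.

(-3*y**3 + 9*y**2 - 6*y - 11)*exp(-3*y)/9 + C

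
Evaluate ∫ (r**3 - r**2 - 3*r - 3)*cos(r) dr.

Use integration by parts with u = r**3 - r**2 - 3*r - 3, dv = cos(r) dr, so v = sin(r).
Apply parts 3 times (tabular method): alternate signs, differentiate u down to 0, integrate dv up.

r**3*sin(r) - r**2*sin(r) + 3*r**2*cos(r) - 9*r*sin(r) - 2*r*cos(r) - sin(r) - 9*cos(r) + C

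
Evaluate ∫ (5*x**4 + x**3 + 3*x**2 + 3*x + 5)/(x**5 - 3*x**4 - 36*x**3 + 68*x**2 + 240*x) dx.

log(x)/48 + 6827*log(x - 6)/1056 - 1409*log(x - 4)/432 - 83*log(x + 2)/288 + 613*log(x + 5)/297 + C

Factor the denominator: x*(x - 6)*(x - 4)*(x + 2)*(x + 5).
Partial-fraction decomposition: 613/(297*(x + 5)) - 83/(288*(x + 2)) - 1409/(432*(x - 4)) + 6827/(1056*(x - 6)) + 1/(48*x).
Integrate each term: A/(x−a) contributes A·log|x−a|.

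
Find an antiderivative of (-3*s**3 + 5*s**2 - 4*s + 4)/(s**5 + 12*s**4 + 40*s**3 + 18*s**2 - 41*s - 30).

log(s - 1)/84 + 111*log(s + 1)/200 - 131*log(s + 5)/24 + 856*log(s + 6)/175 + 2/(5*s + 5) + C

Factor the denominator: (s - 1)*(s + 1)**2*(s + 5)*(s + 6).
Partial-fraction decomposition: 856/(175*(s + 6)) - 131/(24*(s + 5)) + 111/(200*(s + 1)) - 2/(5*(s + 1)**2) + 1/(84*(s - 1)).
Integrate each term; A/(s−a) gives A·log|s−a|; A/(s−a)² gives −A/(s−a).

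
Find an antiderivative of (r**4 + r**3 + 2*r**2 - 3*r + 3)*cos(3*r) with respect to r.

r**4*sin(3*r)/3 + r**3*sin(3*r)/3 + 4*r**3*cos(3*r)/9 + 2*r**2*sin(3*r)/9 + r**2*cos(3*r)/3 - 11*r*sin(3*r)/9 + 4*r*cos(3*r)/27 + 77*sin(3*r)/81 - 11*cos(3*r)/27 + C

Use integration by parts with u = r**4 + r**3 + 2*r**2 - 3*r + 3, dv = cos(3*r) dr, so v = sin(3*r)/3.
Apply parts 4 times (tabular method): alternate signs, differentiate u down to 0, integrate dv up.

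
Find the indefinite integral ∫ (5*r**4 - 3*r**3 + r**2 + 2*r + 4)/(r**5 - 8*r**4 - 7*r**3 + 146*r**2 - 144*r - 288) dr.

Factor the denominator: (r - 6)*(r - 4)*(r - 3)*(r + 1)*(r + 4).
Partial-fraction decomposition: 53/(60*(r + 4)) - 11/(420*(r + 1)) + 49/(12*(r - 3)) - 279/(20*(r - 4)) + 1471/(105*(r - 6)).
Integrate each term: A/(r−a) contributes A·log|r−a|.

1471*log(r - 6)/105 - 279*log(r - 4)/20 + 49*log(r - 3)/12 - 11*log(r + 1)/420 + 53*log(r + 4)/60 + C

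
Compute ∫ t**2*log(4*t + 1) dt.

Use integration by parts with u = log(4*t + 1), dv = t**2 dt.
Then du = 4/(4*t + 1) dt and v = t**3/3.

t**3*log(4*t + 1)/3 - t**3/9 + t**2/24 - t/48 + log(4*t + 1)/192 + C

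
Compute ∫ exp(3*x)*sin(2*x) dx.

Let I denote the integral. Integrate by parts with u = sin(2*x), dv = exp(3*x) dx, so v = exp(3*x)/3: I = exp(3*x)*sin(2*x)/3 − (2/3)·∫ exp(3*x)*cos(2*x) dx.
Apply parts again with u = cos(2*x), dv = exp(3*x) dx: ∫ exp(3*x)*cos(2*x) dx = exp(3*x)*cos(2*x)/3 + (2/3)·I. Substituting back brings back I: I = exp(3*x)*sin(2*x)/3 - 2*exp(3*x)*cos(2*x)/9 − (4/9)·I.
Solving for I: (1 + 4/9)·I equals the remaining terms, so I = (9/13)·(exp(3*x)*sin(2*x)/3 - 2*exp(3*x)*cos(2*x)/9).

3*exp(3*x)*sin(2*x)/13 - 2*exp(3*x)*cos(2*x)/13 + C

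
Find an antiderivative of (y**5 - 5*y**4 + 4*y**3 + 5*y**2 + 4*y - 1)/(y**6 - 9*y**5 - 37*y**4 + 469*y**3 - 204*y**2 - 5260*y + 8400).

293*log(y - 7)/130 - 94667*log(y - 5)/58806 - 11*log(y - 2)/2160 - 227*log(y + 4)/972 + 14965*log(y + 6)/25168 + 322/(297*y - 1485) + C

Factor the denominator: (y - 7)*(y - 5)**2*(y - 2)*(y + 4)*(y + 6).
Partial-fraction decomposition: 14965/(25168*(y + 6)) - 227/(972*(y + 4)) - 11/(2160*(y - 2)) - 94667/(58806*(y - 5)) - 322/(297*(y - 5)**2) + 293/(130*(y - 7)).
Integrate each term; A/(y−a) gives A·log|y−a|; A/(y−a)² gives −A/(y−a).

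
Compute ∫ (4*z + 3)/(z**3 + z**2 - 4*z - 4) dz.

Factor the denominator: (z - 2)*(z + 1)*(z + 2).
Partial-fraction decomposition: -5/(4*(z + 2)) + 1/(3*(z + 1)) + 11/(12*(z - 2)).
Integrate each term: A/(z−a) contributes A·log|z−a|.

11*log(z - 2)/12 + log(z + 1)/3 - 5*log(z + 2)/4 + C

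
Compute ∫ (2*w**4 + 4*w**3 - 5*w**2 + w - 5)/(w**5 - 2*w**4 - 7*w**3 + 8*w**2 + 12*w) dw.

Factor the denominator: w*(w - 3)*(w - 2)*(w + 1)*(w + 2).
Partial-fraction decomposition: -27/(40*(w + 2)) + 13/(12*(w + 1)) - 41/(24*(w - 2)) + 223/(60*(w - 3)) - 5/(12*w).
Integrate each term: A/(w−a) contributes A·log|w−a|.

-5*log(w)/12 + 223*log(w - 3)/60 - 41*log(w - 2)/24 + 13*log(w + 1)/12 - 27*log(w + 2)/40 + C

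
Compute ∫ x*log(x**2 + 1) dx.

Let u = x**2 + 1, so du = (2*x) dx.
The integral becomes (1/2)·∫ log(u) du; integrate by parts with u′=log(u), dv′=du.

x**2*log(x**2 + 1)/2 - x**2/2 + log(x**2 + 1)/2 + C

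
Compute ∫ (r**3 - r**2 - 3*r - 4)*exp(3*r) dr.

(9*r**3 - 18*r**2 - 15*r - 31)*exp(3*r)/27 + C

Use integration by parts with u = r**3 - r**2 - 3*r - 4, dv = exp(3*r) dr, so v = exp(3*r)/3.
Apply parts 3 times (tabular method): alternate signs, differentiate u down to 0, integrate dv up.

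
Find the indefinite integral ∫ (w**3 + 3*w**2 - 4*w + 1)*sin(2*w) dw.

-w**3*cos(2*w)/2 + 3*w**2*sin(2*w)/4 - 3*w**2*cos(2*w)/2 + 3*w*sin(2*w)/2 + 11*w*cos(2*w)/4 - 11*sin(2*w)/8 + cos(2*w)/4 + C

Use integration by parts with u = w**3 + 3*w**2 - 4*w + 1, dv = sin(2*w) dw, so v = -cos(2*w)/2.
Apply parts 3 times (tabular method): alternate signs, differentiate u down to 0, integrate dv up.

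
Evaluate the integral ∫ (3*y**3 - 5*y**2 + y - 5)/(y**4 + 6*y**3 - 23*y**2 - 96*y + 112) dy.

Factor the denominator: (y - 4)*(y - 1)*(y + 4)*(y + 7).
Partial-fraction decomposition: 643/(132*(y + 7)) - 281/(120*(y + 4)) + 1/(20*(y - 1)) + 37/(88*(y - 4)).
Integrate each term: A/(y−a) contributes A·log|y−a|.

37*log(y - 4)/88 + log(y - 1)/20 - 281*log(y + 4)/120 + 643*log(y + 7)/132 + C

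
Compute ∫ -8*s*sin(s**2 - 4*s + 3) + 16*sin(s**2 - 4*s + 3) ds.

Let u = s**2 - 4*s + 3, so du = (2*s - 4) ds.
Rewriting, the integral becomes -4·∫ sin(u) du = -4·-cos(u).
Substituting back, u = s**2 - 4*s + 3.

4*cos(s**2 - 4*s + 3) + C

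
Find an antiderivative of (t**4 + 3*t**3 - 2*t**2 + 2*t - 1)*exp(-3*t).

Use integration by parts with u = t**4 + 3*t**3 - 2*t**2 + 2*t - 1, dv = exp(-3*t) dt, so v = -exp(-3*t)/3.
Apply parts 4 times (tabular method): alternate signs, differentiate u down to 0, integrate dv up.

(-27*t**4 - 117*t**3 - 63*t**2 - 96*t - 5)*exp(-3*t)/81 + C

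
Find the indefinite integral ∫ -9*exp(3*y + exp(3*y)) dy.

Let u = exp(3*y), so du = (3*exp(3*y)) dy.
Rewriting, the integral becomes -3·∫ e^u du = -3·e^u.
Substituting back, u = exp(3*y).

-3*exp(exp(3*y)) + C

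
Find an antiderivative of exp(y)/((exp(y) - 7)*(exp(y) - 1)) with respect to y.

log(exp(y) - 7)/6 - log(exp(y) - 1)/6 + C

Let u = e^y, du = e^y dy.
The integral becomes ∫ du/((u-7)(u-1)); decompose into partial fractions.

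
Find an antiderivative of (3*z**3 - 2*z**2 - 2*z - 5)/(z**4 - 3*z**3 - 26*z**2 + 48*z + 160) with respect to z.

Factor the denominator: (z - 5)*(z - 4)*(z + 2)*(z + 4).
Partial-fraction decomposition: 221/(144*(z + 4)) - 11/(28*(z + 2)) - 49/(16*(z - 4)) + 310/(63*(z - 5)).
Integrate each term: A/(z−a) contributes A·log|z−a|.

310*log(z - 5)/63 - 49*log(z - 4)/16 - 11*log(z + 2)/28 + 221*log(z + 4)/144 + C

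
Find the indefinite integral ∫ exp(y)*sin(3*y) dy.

exp(y)*sin(3*y)/10 - 3*exp(y)*cos(3*y)/10 + C

Let I denote the integral. Integrate by parts with u = sin(3*y), dv = exp(y) dy, so v = exp(y): I = exp(y)*sin(3*y) − 3·∫ exp(y)*cos(3*y) dy.
Apply parts again with u = cos(3*y), dv = exp(y) dy: ∫ exp(y)*cos(3*y) dy = exp(y)*cos(3*y) + 3·I. Substituting back brings back I: I = exp(y)*sin(3*y) - 3*exp(y)*cos(3*y) − 9·I.
Solving for I: (1 + 9)·I equals the remaining terms, so I = (1/10)·(exp(y)*sin(3*y) - 3*exp(y)*cos(3*y)).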